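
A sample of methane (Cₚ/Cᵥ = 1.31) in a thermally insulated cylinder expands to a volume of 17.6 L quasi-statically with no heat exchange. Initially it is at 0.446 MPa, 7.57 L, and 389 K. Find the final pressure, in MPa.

P₂ ≈ 0.148 MPa

Since PV^γ is constant along a reversible adiabat, P₂ = P₁ (V₁/V₂)^γ.
P₂ = 0.446 × (7.57/17.6)^(1.31) = 0.1477 MPa.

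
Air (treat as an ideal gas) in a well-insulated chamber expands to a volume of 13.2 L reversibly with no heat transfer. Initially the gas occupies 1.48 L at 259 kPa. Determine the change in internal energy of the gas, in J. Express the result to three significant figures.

ΔU ≈ -559 J

γ = 7/5 for a diatomic ideal gas.
P₂ = P₁(V₁/V₂)^γ = 259×(1.48/13.2)^(7/5) = 12.1 kPa.
For a reversible adiabat, W_by_gas = (P₁V₁ − P₂V₂)/(γ−1).
W_by = (259000×0.00148 − 12100×0.0132) / (2/5) = 558.9 J.
Q = 0 ⇒ ΔU = −W_by = -558.9 J.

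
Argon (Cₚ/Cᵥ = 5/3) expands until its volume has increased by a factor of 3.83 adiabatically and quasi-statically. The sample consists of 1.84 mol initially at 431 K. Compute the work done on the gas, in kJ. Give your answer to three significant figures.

W ≈ -5.85 kJ

Adiabatic: T₁V₁^(γ−1) = T₂V₂^(γ−1) ⇒ T₂ = T₁ (V₁/V₂)^(γ−1).
T₂ = 431 × (1/3.83)^(2/3) = 176.1 K.
Q = 0, so ΔU = W_on_gas = nCᵥΔT with Cᵥ = R/(γ−1) = 12.47 J/(mol·K).
ΔU = 1.84 × 12.47 × (176.1 − 431) = -5850 J.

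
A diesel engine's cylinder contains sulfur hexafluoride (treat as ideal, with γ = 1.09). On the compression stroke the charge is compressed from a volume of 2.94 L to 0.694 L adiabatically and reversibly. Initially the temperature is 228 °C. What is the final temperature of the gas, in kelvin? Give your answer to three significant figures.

For a reversible adiabat TV^(γ−1) is constant, so T₂ = T₁ (V₁/V₂)^(γ−1).
T₁ = 228 °C = 501.1 K.
T₂ = 501.1 × (2.94/0.694)^(0.09) = 570.7 K.

T₂ ≈ 571 K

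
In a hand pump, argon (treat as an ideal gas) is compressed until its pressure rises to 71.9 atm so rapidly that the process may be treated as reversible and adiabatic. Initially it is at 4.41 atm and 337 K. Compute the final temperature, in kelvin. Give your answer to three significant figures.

T₂ ≈ 1030 K

Adiabatic: T₂/T₁ = (P₂/P₁)^((γ−1)/γ).
For a monatomic ideal gas γ = 5/3, so (γ−1)/γ = 2/5.
T₂ = 337 × (71.9/4.41)^(2/5) = 1029 K.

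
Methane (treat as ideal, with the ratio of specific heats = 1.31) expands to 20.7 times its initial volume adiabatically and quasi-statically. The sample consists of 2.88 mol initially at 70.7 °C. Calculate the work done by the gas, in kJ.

W ≈ 16.2 kJ

Adiabatic: T₁V₁^(γ−1) = T₂V₂^(γ−1) ⇒ T₂ = T₁ (V₁/V₂)^(γ−1).
T₁ = 70.7 °C = 343.8 K.
T₂ = 343.8 × (1/20.7)^(0.31) = 134.4 K.
Q = 0, so ΔU = W_on_gas = nCᵥΔT with Cᵥ = R/(γ−1) = 26.82 J/(mol·K).
ΔU = 2.88 × 26.82 × (134.4 − 343.8) = -16180 J.
Work done by the gas = −ΔU = 16180 J.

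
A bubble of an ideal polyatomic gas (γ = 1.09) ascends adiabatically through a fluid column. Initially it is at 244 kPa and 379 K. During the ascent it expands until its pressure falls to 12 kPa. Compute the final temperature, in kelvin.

Adiabatic: T₂/T₁ = (P₂/P₁)^((γ−1)/γ).
T₂ = 379 × (12/244)^(0.0826) = 295.5 K.

T₂ ≈ 296 K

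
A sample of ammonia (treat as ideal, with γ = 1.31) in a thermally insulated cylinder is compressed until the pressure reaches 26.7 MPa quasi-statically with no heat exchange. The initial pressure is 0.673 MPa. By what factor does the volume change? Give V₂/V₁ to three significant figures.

V₂/V₁ ≈ 0.0602

From PV^γ = const, V₂/V₁ = (P₁/P₂)^(1/γ).
V₂/V₁ = (0.673/26.7)^(0.763) = 0.06022.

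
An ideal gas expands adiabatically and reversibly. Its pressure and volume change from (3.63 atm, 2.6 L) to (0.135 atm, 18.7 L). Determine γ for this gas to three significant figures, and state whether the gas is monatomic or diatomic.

PV^γ = const ⇒ γ = ln(P₂/P₁) / ln(V₁/V₂).
γ = ln(0.135/3.63) / ln(2.6/18.7) = 1.668.
γ ≈ 1.67 is close to 5/3, so the gas is monatomic.

γ ≈ 1.67; monatomic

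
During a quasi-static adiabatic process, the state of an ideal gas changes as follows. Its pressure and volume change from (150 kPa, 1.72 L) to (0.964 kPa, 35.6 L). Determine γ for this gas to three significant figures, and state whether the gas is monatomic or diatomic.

γ ≈ 1.67; monatomic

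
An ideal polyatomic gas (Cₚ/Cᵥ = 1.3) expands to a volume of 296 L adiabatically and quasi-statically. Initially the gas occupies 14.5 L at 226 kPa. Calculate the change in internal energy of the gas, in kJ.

ΔU ≈ -6.50 kJ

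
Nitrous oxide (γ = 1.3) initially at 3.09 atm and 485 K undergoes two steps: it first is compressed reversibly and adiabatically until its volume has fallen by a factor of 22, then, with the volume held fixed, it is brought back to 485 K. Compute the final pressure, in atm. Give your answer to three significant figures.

Adiabatic step (PV^γ = const): P₂ = 3.09×22^(1.3) = 171.8 atm; T₂ = 485×22^(0.3) = 1226 K.
Isochoric: P₃ = P₂(T₃/T₂) = 171.8 × (485/1226) = 67.98 atm.

P₃ ≈ 68.0 atm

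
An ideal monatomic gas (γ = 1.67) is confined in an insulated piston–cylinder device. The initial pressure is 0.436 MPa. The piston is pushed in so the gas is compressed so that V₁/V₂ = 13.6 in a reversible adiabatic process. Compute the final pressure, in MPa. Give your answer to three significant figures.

P₂ ≈ 34.1 MPa

Adiabatic: P₁V₁^γ = P₂V₂^γ ⇒ P₂ = P₁ (V₁/V₂)^γ.
P₂ = 0.436 × 13.6^(1.67) = 34.08 MPa.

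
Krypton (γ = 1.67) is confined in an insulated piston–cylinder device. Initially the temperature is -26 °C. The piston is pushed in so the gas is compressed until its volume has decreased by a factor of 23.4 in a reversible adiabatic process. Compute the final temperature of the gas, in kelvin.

T₂ ≈ 2040 K

For a reversible adiabat TV^(γ−1) is constant, so T₂ = T₁ (V₁/V₂)^(γ−1).
T₁ = -26 °C = 247.1 K.
T₂ = 247.1 × 23.4^(0.67) = 2043 K.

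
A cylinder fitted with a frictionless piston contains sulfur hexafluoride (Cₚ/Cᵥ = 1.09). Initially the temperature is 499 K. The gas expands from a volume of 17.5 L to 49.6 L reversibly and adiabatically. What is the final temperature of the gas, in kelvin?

T₂ ≈ 454 K

For a reversible adiabat TV^(γ−1) is constant, so T₂ = T₁ (V₁/V₂)^(γ−1).
T₂ = 499 × (17.5/49.6)^(0.09) = 454.3 K.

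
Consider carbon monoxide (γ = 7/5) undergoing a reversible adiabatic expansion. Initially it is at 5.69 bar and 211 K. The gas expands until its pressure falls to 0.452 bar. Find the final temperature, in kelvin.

Adiabatic: T₂/T₁ = (P₂/P₁)^((γ−1)/γ).
T₂ = 211 × (0.452/5.69)^(2/7) = 102.3 K.

T₂ ≈ 102 K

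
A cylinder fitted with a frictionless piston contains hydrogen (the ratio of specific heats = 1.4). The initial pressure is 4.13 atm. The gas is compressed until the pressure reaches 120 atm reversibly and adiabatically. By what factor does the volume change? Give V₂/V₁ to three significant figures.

V₂/V₁ ≈ 0.0901

From PV^γ = const, V₂/V₁ = (P₁/P₂)^(1/γ).
V₂/V₁ = (4.13/120)^(0.714) = 0.09012.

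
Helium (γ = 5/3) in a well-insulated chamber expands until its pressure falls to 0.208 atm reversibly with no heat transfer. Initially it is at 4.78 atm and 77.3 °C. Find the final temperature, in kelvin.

T₂ ≈ 100 K

Along an adiabat T P^((1−γ)/γ) is constant, so T₂ = T₁ (P₂/P₁)^((γ−1)/γ).
T₁ = 77.3 °C = 350.4 K.
T₂ = 350.4 × (0.208/4.78)^(2/5) = 100 K.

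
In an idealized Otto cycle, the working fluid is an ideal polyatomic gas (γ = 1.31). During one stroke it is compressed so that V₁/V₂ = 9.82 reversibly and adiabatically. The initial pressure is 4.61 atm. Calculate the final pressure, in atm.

Since PV^γ is constant along a reversible adiabat, P₂ = P₁ (V₁/V₂)^γ.
P₂ = 4.61 × 9.82^(1.31) = 91.91 atm.

P₂ ≈ 91.9 atm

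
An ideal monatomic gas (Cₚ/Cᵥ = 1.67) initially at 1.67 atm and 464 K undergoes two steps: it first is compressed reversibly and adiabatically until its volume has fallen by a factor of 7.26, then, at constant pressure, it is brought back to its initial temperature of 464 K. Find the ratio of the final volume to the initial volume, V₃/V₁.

Adiabatic step: V₂/V₁ = 0.1377; T₂ = T₁·7.26^(0.67) = 1751 K.
Isobaric step: V₃/V₂ = T₃/T₂ = 464/1751.
V₃/V₁ = (V₂/V₁)(V₃/V₂) = 0.1377 × (464/1751) = 0.0365.

V₃/V₁ ≈ 0.0365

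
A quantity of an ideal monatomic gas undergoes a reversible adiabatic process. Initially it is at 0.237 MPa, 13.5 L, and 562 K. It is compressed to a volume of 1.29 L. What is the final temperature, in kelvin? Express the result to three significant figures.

T₂ ≈ 2690 K

Adiabatic: T₁V₁^(γ−1) = T₂V₂^(γ−1) ⇒ T₂ = T₁ (V₁/V₂)^(γ−1).
γ = 5/3 for a monatomic ideal gas.
T₂ = 562 × (13.5/1.29)^(2/3) = 2689 K.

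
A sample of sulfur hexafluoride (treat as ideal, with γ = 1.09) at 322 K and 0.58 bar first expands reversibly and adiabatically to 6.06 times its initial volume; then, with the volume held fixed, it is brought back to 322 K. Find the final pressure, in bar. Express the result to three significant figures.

P₃ ≈ 0.0957 bar

Adiabatic step (PV^γ = const): P₂ = 0.58×(1/6.06)^(1.09) = 0.08138 bar; T₂ = 322×(1/6.06)^(0.09) = 273.8 K.
Isochoric: P₃ = P₂(T₃/T₂) = 0.08138 × (322/273.8) = 0.09571 bar.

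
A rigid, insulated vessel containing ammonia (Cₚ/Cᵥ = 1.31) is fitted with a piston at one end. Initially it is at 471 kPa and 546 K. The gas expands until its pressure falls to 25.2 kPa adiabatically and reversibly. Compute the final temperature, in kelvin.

T₂ ≈ 273 K

Adiabatic: T₂/T₁ = (P₂/P₁)^((γ−1)/γ).
T₂ = 546 × (25.2/471)^(0.237) = 273.1 K.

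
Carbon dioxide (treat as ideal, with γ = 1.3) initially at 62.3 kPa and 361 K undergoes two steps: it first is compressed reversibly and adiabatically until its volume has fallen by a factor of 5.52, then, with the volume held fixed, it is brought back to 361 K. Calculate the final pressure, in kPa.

Adiabatic step (PV^γ = const): P₂ = 62.3×5.52^(1.3) = 574.1 kPa; T₂ = 361×5.52^(0.3) = 602.7 K.
Isochoric: P₃ = P₂(T₃/T₂) = 574.1 × (361/602.7) = 343.9 kPa.

P₃ ≈ 344 kPa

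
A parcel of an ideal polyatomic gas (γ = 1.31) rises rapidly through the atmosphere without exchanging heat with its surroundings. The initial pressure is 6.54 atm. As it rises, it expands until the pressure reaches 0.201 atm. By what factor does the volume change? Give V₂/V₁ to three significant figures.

V₂/V₁ ≈ 14.3

From PV^γ = const, V₂/V₁ = (P₁/P₂)^(1/γ).
V₂/V₁ = (6.54/0.201)^(0.763) = 14.27.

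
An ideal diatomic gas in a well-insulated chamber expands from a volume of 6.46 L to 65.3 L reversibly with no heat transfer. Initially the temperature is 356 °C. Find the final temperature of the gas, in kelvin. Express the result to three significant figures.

T₂ ≈ 249 K

For a reversible adiabat TV^(γ−1) is constant, so T₂ = T₁ (V₁/V₂)^(γ−1).
For a diatomic ideal gas γ = 7/5, so γ−1 = 2/5.
T₁ = 356 °C = 629.1 K.
T₂ = 629.1 × (6.46/65.3)^(2/5) = 249.4 K.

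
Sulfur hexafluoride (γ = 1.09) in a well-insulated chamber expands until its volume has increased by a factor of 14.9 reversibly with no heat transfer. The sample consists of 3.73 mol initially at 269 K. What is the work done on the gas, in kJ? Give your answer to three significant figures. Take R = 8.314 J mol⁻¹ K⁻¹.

Adiabatic: T₁V₁^(γ−1) = T₂V₂^(γ−1) ⇒ T₂ = T₁ (V₁/V₂)^(γ−1).
T₂ = 269 × (1/14.9)^(0.09) = 210.9 K.
Q = 0, so ΔU = W_on_gas = nCᵥΔT with Cᵥ = R/(γ−1) = 92.38 J/(mol·K).
ΔU = 3.73 × 92.38 × (210.9 − 269) = -20000 J.

W ≈ -20.0 kJ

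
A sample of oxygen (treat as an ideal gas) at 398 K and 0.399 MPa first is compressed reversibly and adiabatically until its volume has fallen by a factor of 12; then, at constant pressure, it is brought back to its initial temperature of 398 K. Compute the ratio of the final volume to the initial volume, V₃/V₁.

V₃/V₁ ≈ 0.0308

For a diatomic ideal gas γ = 7/5.
Adiabatic step: V₂/V₁ = 0.08333; T₂ = T₁·12^(2/5) = 1075 K.
Isobaric step: V₃/V₂ = T₃/T₂ = 398/1075.
V₃/V₁ = (V₂/V₁)(V₃/V₂) = 0.08333 × (398/1075) = 0.03084.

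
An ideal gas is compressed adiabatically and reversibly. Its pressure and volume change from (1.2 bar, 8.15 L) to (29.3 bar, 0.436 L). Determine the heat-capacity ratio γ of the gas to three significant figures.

PV^γ = const ⇒ γ = ln(P₂/P₁) / ln(V₁/V₂).
γ = ln(29.3/1.2) / ln(8.15/0.436) = 1.091.

γ ≈ 1.09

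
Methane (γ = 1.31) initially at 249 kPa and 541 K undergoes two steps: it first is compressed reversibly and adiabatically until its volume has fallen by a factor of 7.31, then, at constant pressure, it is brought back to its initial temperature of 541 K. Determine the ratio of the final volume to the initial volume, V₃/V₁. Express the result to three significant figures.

Adiabatic step: V₂/V₁ = 0.1368; T₂ = T₁·7.31^(0.31) = 1002 K.
Isobaric step: V₃/V₂ = T₃/T₂ = 541/1002.
V₃/V₁ = (V₂/V₁)(V₃/V₂) = 0.1368 × (541/1002) = 0.07384.

V₃/V₁ ≈ 0.0738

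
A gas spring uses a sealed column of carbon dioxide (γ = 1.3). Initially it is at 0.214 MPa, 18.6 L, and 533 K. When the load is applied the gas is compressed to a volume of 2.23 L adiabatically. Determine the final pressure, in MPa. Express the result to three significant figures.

P₂ ≈ 3.37 MPa

Since PV^γ is constant along a reversible adiabat, P₂ = P₁ (V₁/V₂)^γ.
P₂ = 0.214 × (18.6/2.23)^(1.3) = 3.373 MPa.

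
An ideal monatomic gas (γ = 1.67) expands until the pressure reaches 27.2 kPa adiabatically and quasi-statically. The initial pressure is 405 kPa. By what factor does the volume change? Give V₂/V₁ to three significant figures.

V₂/V₁ ≈ 5.04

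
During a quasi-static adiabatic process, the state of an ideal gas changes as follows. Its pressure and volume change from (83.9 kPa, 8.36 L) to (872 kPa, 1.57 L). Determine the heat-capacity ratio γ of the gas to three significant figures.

γ ≈ 1.40

PV^γ = const ⇒ γ = ln(P₂/P₁) / ln(V₁/V₂).
γ = ln(872/83.9) / ln(8.36/1.57) = 1.4.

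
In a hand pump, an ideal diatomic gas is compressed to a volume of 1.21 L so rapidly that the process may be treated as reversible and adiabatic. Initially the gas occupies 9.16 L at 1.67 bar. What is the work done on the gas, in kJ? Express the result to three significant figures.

γ = 7/5 for a diatomic ideal gas.
P₂ = P₁(V₁/V₂)^γ = 1.67×(9.16/1.21)^(7/5) = 28.41 bar.
For a reversible adiabat, W_by_gas = (P₁V₁ − P₂V₂)/(γ−1).
W_by = (167000×0.00916 − 2.841×10^6×0.00121) / (2/5) = -4770 J.
W_on_gas = −W_by = 4770 J.

W ≈ 4.77 kJ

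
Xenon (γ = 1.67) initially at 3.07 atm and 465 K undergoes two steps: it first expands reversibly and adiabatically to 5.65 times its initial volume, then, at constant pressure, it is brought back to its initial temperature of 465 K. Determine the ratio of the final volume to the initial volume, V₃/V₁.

V₃/V₁ ≈ 18.0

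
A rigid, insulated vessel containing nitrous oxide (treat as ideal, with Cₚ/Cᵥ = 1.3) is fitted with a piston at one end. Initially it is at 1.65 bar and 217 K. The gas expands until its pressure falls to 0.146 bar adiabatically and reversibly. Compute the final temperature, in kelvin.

Adiabatic: T₂/T₁ = (P₂/P₁)^((γ−1)/γ).
T₂ = 217 × (0.146/1.65)^(0.231) = 124 K.

T₂ ≈ 124 K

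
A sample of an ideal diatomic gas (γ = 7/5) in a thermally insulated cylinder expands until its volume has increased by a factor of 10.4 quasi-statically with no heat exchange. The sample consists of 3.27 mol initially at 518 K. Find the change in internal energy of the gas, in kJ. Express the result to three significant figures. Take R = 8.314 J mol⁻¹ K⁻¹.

Adiabatic: T₁V₁^(γ−1) = T₂V₂^(γ−1) ⇒ T₂ = T₁ (V₁/V₂)^(γ−1).
T₂ = 518 × (1/10.4)^(2/5) = 203 K.
Q = 0, so ΔU = W_on_gas = nCᵥΔT with Cᵥ = R/(γ−1) = 20.79 J/(mol·K).
ΔU = 3.27 × 20.79 × (203 − 518) = -21410 J.

ΔU ≈ -21.4 kJ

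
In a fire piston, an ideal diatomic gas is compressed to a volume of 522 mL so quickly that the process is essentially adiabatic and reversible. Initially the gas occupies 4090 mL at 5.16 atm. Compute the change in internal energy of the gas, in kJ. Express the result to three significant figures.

γ = 7/5 for a diatomic ideal gas.
P₂ = P₁(V₁/V₂)^γ = 5.16×(4090/522)^(7/5) = 92.11 atm.
For a reversible adiabat, W_by_gas = (P₁V₁ − P₂V₂)/(γ−1).
W_by = (522800×0.00409 − 9.333×10^6×0.000522) / (2/5) = -6834 J.
Q = 0 ⇒ ΔU = −W_by = 6834 J.

ΔU ≈ 6.83 kJ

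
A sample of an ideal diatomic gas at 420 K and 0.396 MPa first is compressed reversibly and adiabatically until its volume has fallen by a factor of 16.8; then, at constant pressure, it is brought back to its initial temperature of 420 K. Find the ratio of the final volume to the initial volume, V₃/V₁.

V₃/V₁ ≈ 0.0193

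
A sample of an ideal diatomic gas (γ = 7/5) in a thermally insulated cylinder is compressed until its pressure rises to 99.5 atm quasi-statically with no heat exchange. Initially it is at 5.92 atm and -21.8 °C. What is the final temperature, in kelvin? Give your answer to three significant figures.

T₂ ≈ 563 K

Adiabatic: T₂/T₁ = (P₂/P₁)^((γ−1)/γ).
T₁ = -21.8 °C = 251.3 K.
T₂ = 251.3 × (99.5/5.92)^(2/7) = 562.9 K.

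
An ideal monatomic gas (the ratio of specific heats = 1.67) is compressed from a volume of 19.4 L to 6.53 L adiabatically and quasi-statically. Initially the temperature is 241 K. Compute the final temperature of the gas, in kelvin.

For a reversible adiabat TV^(γ−1) is constant, so T₂ = T₁ (V₁/V₂)^(γ−1).
T₂ = 241 × (19.4/6.53)^(0.67) = 499.9 K.

T₂ ≈ 500 K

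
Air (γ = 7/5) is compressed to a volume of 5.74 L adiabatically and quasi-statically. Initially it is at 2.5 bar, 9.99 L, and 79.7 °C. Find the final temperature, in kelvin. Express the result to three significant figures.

T₂ ≈ 440 K

For a reversible adiabat TV^(γ−1) is constant, so T₂ = T₁ (V₁/V₂)^(γ−1).
T₁ = 79.7 °C = 352.8 K.
T₂ = 352.8 × (9.99/5.74)^(2/5) = 440.4 K.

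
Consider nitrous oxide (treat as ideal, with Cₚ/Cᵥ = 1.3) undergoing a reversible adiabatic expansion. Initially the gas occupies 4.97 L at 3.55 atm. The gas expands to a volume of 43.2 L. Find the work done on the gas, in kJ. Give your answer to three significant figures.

W ≈ -2.84 kJ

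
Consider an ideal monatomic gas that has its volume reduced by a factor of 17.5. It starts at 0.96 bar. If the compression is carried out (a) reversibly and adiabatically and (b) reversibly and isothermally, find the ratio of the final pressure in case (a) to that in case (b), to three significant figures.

For a monatomic ideal gas γ = 5/3.
Isothermal: P_b = P₁(V₁/V₂) = 0.96×17.5.
Adiabatic: P_a = P₁(V₁/V₂)^γ = 0.96×17.5^(5/3).
P_a/P_b = (V₁/V₂)^(γ−1) = 17.5^(2/3) = 6.74.

P_adiabatic / P_isothermal ≈ 6.74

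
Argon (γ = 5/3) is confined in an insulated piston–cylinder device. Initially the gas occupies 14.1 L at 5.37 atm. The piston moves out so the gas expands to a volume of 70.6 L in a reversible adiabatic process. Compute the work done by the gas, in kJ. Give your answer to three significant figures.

P₂ = P₁(V₁/V₂)^γ = 5.37×(14.1/70.6)^(5/3) = 0.3664 atm.
For a reversible adiabat, W_by_gas = (P₁V₁ − P₂V₂)/(γ−1).
W_by = (544100×0.0141 − 37130×0.0706) / (2/3) = 7576 J.

W ≈ 7.58 kJ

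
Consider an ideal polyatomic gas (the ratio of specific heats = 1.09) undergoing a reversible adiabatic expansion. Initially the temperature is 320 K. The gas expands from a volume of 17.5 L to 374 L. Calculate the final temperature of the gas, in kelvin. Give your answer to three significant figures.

T₂ ≈ 243 K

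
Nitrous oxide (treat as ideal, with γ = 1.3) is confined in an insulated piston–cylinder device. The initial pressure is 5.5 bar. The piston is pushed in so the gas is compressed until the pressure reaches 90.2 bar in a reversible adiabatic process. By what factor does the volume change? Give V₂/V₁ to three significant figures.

From PV^γ = const, V₂/V₁ = (P₁/P₂)^(1/γ).
V₂/V₁ = (5.5/90.2)^(0.769) = 0.1163.

V₂/V₁ ≈ 0.116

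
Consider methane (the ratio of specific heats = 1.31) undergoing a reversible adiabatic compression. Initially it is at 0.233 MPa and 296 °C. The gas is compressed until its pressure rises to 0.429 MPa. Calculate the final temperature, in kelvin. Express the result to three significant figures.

Adiabatic: T₂/T₁ = (P₂/P₁)^((γ−1)/γ).
T₁ = 296 °C = 569.1 K.
T₂ = 569.1 × (0.429/0.233)^(0.237) = 657.6 K.

T₂ ≈ 658 K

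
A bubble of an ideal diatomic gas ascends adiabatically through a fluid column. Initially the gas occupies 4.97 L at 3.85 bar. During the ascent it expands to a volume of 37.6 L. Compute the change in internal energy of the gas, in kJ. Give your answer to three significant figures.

γ = 7/5 for a diatomic ideal gas.
P₂ = P₁(V₁/V₂)^γ = 3.85×(4.97/37.6)^(7/5) = 0.2265 bar.
For a reversible adiabat, W_by_gas = (P₁V₁ − P₂V₂)/(γ−1).
W_by = (385000×0.00497 − 22650×0.0376) / (2/5) = 2654 J.
Q = 0 ⇒ ΔU = −W_by = -2654 J.

ΔU ≈ -2.65 kJ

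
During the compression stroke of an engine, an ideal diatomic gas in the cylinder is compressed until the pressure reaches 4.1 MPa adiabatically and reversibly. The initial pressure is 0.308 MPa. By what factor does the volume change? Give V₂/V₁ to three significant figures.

From PV^γ = const, V₂/V₁ = (P₁/P₂)^(1/γ).
For a diatomic ideal gas γ = 7/5.
V₂/V₁ = (0.308/4.1)^(5/7) = 0.1574.

V₂/V₁ ≈ 0.157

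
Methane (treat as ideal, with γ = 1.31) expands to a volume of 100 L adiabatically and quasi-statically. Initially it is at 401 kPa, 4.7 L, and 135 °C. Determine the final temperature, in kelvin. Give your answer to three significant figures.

Adiabatic: T₁V₁^(γ−1) = T₂V₂^(γ−1) ⇒ T₂ = T₁ (V₁/V₂)^(γ−1).
T₁ = 135 °C = 408.1 K.
T₂ = 408.1 × (4.7/100)^(0.31) = 158.2 K.

T₂ ≈ 158 K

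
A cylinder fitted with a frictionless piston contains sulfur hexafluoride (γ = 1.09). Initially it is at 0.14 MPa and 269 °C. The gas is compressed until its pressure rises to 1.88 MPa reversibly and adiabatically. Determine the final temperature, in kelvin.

Along an adiabat T P^((1−γ)/γ) is constant, so T₂ = T₁ (P₂/P₁)^((γ−1)/γ).
T₁ = 269 °C = 542.1 K.
T₂ = 542.1 × (1.88/0.14)^(0.0826) = 671.8 K.

T₂ ≈ 672 K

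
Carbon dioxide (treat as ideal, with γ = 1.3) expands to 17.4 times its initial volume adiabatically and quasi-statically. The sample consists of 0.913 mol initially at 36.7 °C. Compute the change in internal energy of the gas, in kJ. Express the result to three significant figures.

ΔU ≈ -4.51 kJ

For a reversible adiabat TV^(γ−1) is constant, so T₂ = T₁ (V₁/V₂)^(γ−1).
T₁ = 36.7 °C = 309.8 K.
T₂ = 309.8 × (1/17.4)^(0.3) = 131.5 K.
Q = 0, so ΔU = W_on_gas = nCᵥΔT with Cᵥ = R/(γ−1) = 27.71 J/(mol·K).
ΔU = 0.913 × 27.71 × (131.5 − 309.8) = -4512 J.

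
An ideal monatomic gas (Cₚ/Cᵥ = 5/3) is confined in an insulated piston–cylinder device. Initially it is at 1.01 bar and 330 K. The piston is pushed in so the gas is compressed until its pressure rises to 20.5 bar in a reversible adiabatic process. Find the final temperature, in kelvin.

Along an adiabat T P^((1−γ)/γ) is constant, so T₂ = T₁ (P₂/P₁)^((γ−1)/γ).
T₂ = 330 × (20.5/1.01)^(2/5) = 1100 K.

T₂ ≈ 1100 K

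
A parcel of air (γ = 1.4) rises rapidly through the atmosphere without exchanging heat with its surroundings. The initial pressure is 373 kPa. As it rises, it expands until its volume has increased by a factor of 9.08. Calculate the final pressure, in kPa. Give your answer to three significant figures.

P₂ ≈ 17.0 kPa

Adiabatic: P₁V₁^γ = P₂V₂^γ ⇒ P₂ = P₁ (V₁/V₂)^γ.
P₂ = 373 × (1/9.08)^(1.4) = 17 kPa.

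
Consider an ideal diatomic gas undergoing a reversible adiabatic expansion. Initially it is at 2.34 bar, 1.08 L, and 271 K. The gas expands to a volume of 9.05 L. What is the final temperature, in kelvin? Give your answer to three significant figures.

Adiabatic: T₁V₁^(γ−1) = T₂V₂^(γ−1) ⇒ T₂ = T₁ (V₁/V₂)^(γ−1).
γ = 7/5 for a diatomic ideal gas.
T₂ = 271 × (1.08/9.05)^(2/5) = 115.8 K.

T₂ ≈ 116 K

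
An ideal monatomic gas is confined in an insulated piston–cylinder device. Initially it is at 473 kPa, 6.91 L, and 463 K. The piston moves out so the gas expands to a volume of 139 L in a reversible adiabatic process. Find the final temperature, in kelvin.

T₂ ≈ 62.6 K

For a reversible adiabat TV^(γ−1) is constant, so T₂ = T₁ (V₁/V₂)^(γ−1).
γ = 5/3 for a monatomic ideal gas.
T₂ = 463 × (6.91/139)^(2/3) = 62.6 K.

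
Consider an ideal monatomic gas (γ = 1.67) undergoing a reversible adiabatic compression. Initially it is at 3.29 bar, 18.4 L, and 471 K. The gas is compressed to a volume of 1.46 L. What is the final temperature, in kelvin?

For a reversible adiabat TV^(γ−1) is constant, so T₂ = T₁ (V₁/V₂)^(γ−1).
T₂ = 471 × (18.4/1.46)^(0.67) = 2572 K.

T₂ ≈ 2570 K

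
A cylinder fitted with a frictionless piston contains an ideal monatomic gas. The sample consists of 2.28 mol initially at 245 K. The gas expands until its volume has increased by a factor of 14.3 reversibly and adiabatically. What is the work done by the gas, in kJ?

For a reversible adiabat TV^(γ−1) is constant, so T₂ = T₁ (V₁/V₂)^(γ−1).
γ = 5/3 for a monatomic ideal gas, so γ−1 = 2/3.
T₂ = 245 × (1/14.3)^(2/3) = 41.59 K.
Q = 0, so ΔU = W_on_gas = nCᵥΔT with Cᵥ = R/(γ−1) = 12.47 J/(mol·K).
ΔU = 2.28 × 12.47 × (41.59 − 245) = -5784 J.
Work done by the gas = −ΔU = 5784 J.

W ≈ 5.78 kJ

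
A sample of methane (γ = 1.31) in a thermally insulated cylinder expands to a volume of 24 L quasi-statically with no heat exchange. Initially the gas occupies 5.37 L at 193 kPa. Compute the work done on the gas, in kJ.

W ≈ -1.24 kJ

P₂ = P₁(V₁/V₂)^γ = 193×(5.37/24)^(1.31) = 27.15 kPa.
For a reversible adiabat, W_by_gas = (P₁V₁ − P₂V₂)/(γ−1).
W_by = (193000×0.00537 − 27150×0.024) / (0.31) = 1241 J.
W_on_gas = −W_by = -1241 J.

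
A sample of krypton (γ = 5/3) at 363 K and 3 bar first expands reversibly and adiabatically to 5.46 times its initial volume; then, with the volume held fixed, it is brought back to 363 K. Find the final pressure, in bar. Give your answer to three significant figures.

P₃ ≈ 0.549 bar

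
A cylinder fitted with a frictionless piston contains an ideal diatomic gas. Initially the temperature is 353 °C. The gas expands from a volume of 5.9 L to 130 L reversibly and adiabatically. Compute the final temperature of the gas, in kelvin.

For a reversible adiabat TV^(γ−1) is constant, so T₂ = T₁ (V₁/V₂)^(γ−1).
For a diatomic ideal gas γ = 7/5, so γ−1 = 2/5.
T₁ = 353 °C = 626.1 K.
T₂ = 626.1 × (5.9/130)^(2/5) = 181.7 K.

T₂ ≈ 182 K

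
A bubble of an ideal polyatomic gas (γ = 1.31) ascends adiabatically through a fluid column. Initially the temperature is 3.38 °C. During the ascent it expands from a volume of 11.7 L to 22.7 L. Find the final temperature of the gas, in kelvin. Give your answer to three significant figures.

Adiabatic: T₁V₁^(γ−1) = T₂V₂^(γ−1) ⇒ T₂ = T₁ (V₁/V₂)^(γ−1).
T₁ = 3.38 °C = 276.5 K.
T₂ = 276.5 × (11.7/22.7)^(0.31) = 225.2 K.

T₂ ≈ 225 K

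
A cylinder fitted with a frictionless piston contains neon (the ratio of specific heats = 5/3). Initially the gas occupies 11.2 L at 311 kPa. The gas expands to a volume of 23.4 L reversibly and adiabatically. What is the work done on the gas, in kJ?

W ≈ -2.03 kJ

P₂ = P₁(V₁/V₂)^γ = 311×(11.2/23.4)^(5/3) = 91.08 kPa.
For a reversible adiabat, W_by_gas = (P₁V₁ − P₂V₂)/(γ−1).
W_by = (311000×0.0112 − 91080×0.0234) / (2/3) = 2028 J.
W_on_gas = −W_by = -2028 J.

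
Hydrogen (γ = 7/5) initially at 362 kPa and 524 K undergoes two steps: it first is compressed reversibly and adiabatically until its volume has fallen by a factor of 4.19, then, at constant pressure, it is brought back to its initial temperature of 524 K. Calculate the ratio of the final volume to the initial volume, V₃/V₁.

Adiabatic step: V₂/V₁ = 0.2387; T₂ = T₁·4.19^(2/5) = 929.4 K.
Isobaric step: V₃/V₂ = T₃/T₂ = 524/929.4.
V₃/V₁ = (V₂/V₁)(V₃/V₂) = 0.2387 × (524/929.4) = 0.1346.

V₃/V₁ ≈ 0.135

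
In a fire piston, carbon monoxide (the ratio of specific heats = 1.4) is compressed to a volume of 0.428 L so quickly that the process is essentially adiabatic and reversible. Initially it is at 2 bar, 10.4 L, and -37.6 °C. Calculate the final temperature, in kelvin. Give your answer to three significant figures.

T₂ ≈ 844 K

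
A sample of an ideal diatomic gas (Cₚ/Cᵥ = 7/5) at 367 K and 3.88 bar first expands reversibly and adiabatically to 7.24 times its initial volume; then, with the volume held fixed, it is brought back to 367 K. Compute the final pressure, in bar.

Adiabatic step (PV^γ = const): P₂ = 3.88×(1/7.24)^(7/5) = 0.2428 bar; T₂ = 367×(1/7.24)^(2/5) = 166.3 K.
Isochoric: P₃ = P₂(T₃/T₂) = 0.2428 × (367/166.3) = 0.5359 bar.

P₃ ≈ 0.536 bar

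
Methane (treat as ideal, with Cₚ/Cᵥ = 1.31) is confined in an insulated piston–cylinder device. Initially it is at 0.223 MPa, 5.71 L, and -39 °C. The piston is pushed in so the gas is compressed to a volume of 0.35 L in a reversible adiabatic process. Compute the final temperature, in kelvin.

For a reversible adiabat TV^(γ−1) is constant, so T₂ = T₁ (V₁/V₂)^(γ−1).
T₁ = -39 °C = 234.1 K.
T₂ = 234.1 × (5.71/0.35)^(0.31) = 556.4 K.

T₂ ≈ 556 K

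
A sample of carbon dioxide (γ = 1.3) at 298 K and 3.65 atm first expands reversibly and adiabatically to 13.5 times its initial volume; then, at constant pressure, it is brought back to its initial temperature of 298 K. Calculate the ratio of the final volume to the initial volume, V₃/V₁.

V₃/V₁ ≈ 29.5

Adiabatic step: V₂/V₁ = 13.5; T₂ = T₁·(1/13.5)^(0.3) = 136.5 K.
Isobaric step: V₃/V₂ = T₃/T₂ = 298/136.5.
V₃/V₁ = (V₂/V₁)(V₃/V₂) = 13.5 × (298/136.5) = 29.47.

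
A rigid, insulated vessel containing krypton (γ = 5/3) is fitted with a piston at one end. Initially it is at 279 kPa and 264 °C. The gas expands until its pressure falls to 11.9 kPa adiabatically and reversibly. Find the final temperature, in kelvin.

Along an adiabat T P^((1−γ)/γ) is constant, so T₂ = T₁ (P₂/P₁)^((γ−1)/γ).
T₁ = 264 °C = 537.1 K.
T₂ = 537.1 × (11.9/279)^(2/5) = 152.1 K.

T₂ ≈ 152 K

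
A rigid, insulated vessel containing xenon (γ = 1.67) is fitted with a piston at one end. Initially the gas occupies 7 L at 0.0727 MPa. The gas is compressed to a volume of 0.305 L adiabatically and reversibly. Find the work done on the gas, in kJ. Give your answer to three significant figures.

W ≈ 5.44 kJ

P₂ = P₁(V₁/V₂)^γ = 0.0727×(7/0.305)^(1.67) = 13.62 MPa.
For a reversible adiabat, W_by_gas = (P₁V₁ − P₂V₂)/(γ−1).
W_by = (72700×0.007 − 1.362×10^7×0.000305) / (0.67) = -5439 J.
W_on_gas = −W_by = 5439 J.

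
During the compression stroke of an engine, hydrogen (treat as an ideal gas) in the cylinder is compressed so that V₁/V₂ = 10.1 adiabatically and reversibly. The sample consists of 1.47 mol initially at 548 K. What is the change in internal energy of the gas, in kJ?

Adiabatic: T₁V₁^(γ−1) = T₂V₂^(γ−1) ⇒ T₂ = T₁ (V₁/V₂)^(γ−1).
γ = 7/5 for a diatomic ideal gas, so γ−1 = 2/5.
T₂ = 548 × 10.1^(2/5) = 1382 K.
Q = 0, so ΔU = W_on_gas = nCᵥΔT with Cᵥ = R/(γ−1) = 20.79 J/(mol·K).
ΔU = 1.47 × 20.79 × (1382 − 548) = 25480 J.

ΔU ≈ 25.5 kJ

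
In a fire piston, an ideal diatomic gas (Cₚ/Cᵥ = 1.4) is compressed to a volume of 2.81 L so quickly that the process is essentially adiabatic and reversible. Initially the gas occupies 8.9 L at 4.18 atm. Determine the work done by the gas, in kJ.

W ≈ -5.52 kJ

P₂ = P₁(V₁/V₂)^γ = 4.18×(8.9/2.81)^(1.4) = 21 atm.
For a reversible adiabat, W_by_gas = (P₁V₁ − P₂V₂)/(γ−1).
W_by = (423500×0.0089 − 2.127×10^6×0.00281) / (0.4) = -5521 J.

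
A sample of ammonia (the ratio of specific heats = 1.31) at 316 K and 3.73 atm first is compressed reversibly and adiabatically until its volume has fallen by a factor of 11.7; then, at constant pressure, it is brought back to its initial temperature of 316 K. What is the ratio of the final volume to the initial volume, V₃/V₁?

Adiabatic step: V₂/V₁ = 0.08547; T₂ = T₁·11.7^(0.31) = 677.4 K.
Isobaric step: V₃/V₂ = T₃/T₂ = 316/677.4.
V₃/V₁ = (V₂/V₁)(V₃/V₂) = 0.08547 × (316/677.4) = 0.03987.

V₃/V₁ ≈ 0.0399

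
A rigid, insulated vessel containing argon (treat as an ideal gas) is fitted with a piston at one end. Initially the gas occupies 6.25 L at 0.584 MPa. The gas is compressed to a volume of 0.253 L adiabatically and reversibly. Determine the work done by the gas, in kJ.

γ = 5/3 for a monatomic ideal gas.
P₂ = P₁(V₁/V₂)^γ = 0.584×(6.25/0.253)^(5/3) = 122.4 MPa.
For a reversible adiabat, W_by_gas = (P₁V₁ − P₂V₂)/(γ−1).
W_by = (584000×0.00625 − 1.224×10^8×0.000253) / (2/3) = -40960 J.

W ≈ -41.0 kJ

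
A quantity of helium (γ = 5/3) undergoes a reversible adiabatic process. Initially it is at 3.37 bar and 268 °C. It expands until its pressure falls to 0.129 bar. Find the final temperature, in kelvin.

Along an adiabat T P^((1−γ)/γ) is constant, so T₂ = T₁ (P₂/P₁)^((γ−1)/γ).
T₁ = 268 °C = 541.1 K.
T₂ = 541.1 × (0.129/3.37)^(2/5) = 146.7 K.

T₂ ≈ 147 K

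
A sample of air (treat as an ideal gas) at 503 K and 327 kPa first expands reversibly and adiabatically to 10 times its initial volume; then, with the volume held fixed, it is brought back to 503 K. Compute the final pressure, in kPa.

For a diatomic ideal gas γ = 7/5.
Adiabatic step (PV^γ = const): P₂ = 327×(1/10)^(7/5) = 13.02 kPa; T₂ = 503×(1/10)^(2/5) = 200.2 K.
Isochoric: P₃ = P₂(T₃/T₂) = 13.02 × (503/200.2) = 32.7 kPa.

P₃ ≈ 32.7 kPa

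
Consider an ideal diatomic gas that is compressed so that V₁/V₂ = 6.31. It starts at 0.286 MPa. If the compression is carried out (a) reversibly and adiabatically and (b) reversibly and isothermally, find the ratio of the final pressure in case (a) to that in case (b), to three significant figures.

For a diatomic ideal gas γ = 7/5.
Isothermal: P_b = P₁(V₁/V₂) = 0.286×6.31.
Adiabatic: P_a = P₁(V₁/V₂)^γ = 0.286×6.31^(7/5).
P_a/P_b = (V₁/V₂)^(γ−1) = 6.31^(2/5) = 2.089.

P_adiabatic / P_isothermal ≈ 2.09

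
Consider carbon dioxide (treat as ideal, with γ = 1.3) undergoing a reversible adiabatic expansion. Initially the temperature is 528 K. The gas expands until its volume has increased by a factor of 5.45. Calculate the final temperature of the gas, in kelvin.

Adiabatic: T₁V₁^(γ−1) = T₂V₂^(γ−1) ⇒ T₂ = T₁ (V₁/V₂)^(γ−1).
T₂ = 528 × (1/5.45)^(0.3) = 317.5 K.

T₂ ≈ 317 K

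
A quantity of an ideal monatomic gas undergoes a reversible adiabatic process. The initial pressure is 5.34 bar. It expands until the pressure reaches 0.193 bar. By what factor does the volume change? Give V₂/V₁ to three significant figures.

V₂/V₁ ≈ 7.33

From PV^γ = const, V₂/V₁ = (P₁/P₂)^(1/γ).
For a monatomic ideal gas γ = 5/3.
V₂/V₁ = (5.34/0.193)^(3/5) = 7.331.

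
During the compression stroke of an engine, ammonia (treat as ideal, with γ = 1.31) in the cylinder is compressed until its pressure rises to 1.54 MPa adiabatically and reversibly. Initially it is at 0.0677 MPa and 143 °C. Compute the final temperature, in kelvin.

Adiabatic: T₂/T₁ = (P₂/P₁)^((γ−1)/γ).
T₁ = 143 °C = 416.1 K.
T₂ = 416.1 × (1.54/0.0677)^(0.237) = 871.7 K.

T₂ ≈ 872 K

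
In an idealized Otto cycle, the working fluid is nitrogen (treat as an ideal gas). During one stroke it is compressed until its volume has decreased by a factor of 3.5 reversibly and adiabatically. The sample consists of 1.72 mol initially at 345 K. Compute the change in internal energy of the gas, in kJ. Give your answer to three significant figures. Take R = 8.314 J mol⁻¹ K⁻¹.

ΔU ≈ 8.02 kJ

For a reversible adiabat TV^(γ−1) is constant, so T₂ = T₁ (V₁/V₂)^(γ−1).
γ = 7/5 for a diatomic ideal gas, so γ−1 = 2/5.
T₂ = 345 × 3.5^(2/5) = 569.4 K.
Q = 0, so ΔU = W_on_gas = nCᵥΔT with Cᵥ = R/(γ−1) = 20.79 J/(mol·K).
ΔU = 1.72 × 20.79 × (569.4 − 345) = 8024 J.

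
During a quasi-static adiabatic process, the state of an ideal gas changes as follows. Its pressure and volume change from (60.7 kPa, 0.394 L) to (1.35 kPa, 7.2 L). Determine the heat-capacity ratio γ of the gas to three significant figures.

γ ≈ 1.31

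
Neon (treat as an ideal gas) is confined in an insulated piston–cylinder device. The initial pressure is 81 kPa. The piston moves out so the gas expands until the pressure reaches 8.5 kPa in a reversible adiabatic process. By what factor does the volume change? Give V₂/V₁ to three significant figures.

From PV^γ = const, V₂/V₁ = (P₁/P₂)^(1/γ).
For a monatomic ideal gas γ = 5/3.
V₂/V₁ = (81/8.5)^(3/5) = 3.868.

V₂/V₁ ≈ 3.87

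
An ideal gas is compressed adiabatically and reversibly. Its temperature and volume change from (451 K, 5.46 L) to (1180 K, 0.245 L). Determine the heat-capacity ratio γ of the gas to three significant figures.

TV^(γ−1) = const ⇒ γ − 1 = ln(T₂/T₁) / ln(V₁/V₂).
γ = 1 + ln(1180/451) / ln(5.46/0.245) = 1.31.

γ ≈ 1.31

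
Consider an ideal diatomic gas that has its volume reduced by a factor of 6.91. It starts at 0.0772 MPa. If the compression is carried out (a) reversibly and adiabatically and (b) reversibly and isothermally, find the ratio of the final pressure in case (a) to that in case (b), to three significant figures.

P_adiabatic / P_isothermal ≈ 2.17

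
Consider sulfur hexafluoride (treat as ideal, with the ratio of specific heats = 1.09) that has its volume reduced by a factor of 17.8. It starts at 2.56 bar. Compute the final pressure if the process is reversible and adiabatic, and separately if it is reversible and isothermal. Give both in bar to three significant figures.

Isothermal: P₂ = P₁(V₁/V₂) = 2.56×17.8 = 45.57 bar.
Adiabatic: P₂ = P₁(V₁/V₂)^γ = 2.56×17.8^(1.09) = 59.05 bar.

adiabatic: 59.0 bar; isothermal: 45.6 bar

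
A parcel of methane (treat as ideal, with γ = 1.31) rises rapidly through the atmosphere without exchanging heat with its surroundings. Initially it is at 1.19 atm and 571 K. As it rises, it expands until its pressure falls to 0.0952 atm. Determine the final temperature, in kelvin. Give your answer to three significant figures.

T₂ ≈ 314 K

Adiabatic: T₂/T₁ = (P₂/P₁)^((γ−1)/γ).
T₂ = 571 × (0.0952/1.19)^(0.237) = 314.1 K.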